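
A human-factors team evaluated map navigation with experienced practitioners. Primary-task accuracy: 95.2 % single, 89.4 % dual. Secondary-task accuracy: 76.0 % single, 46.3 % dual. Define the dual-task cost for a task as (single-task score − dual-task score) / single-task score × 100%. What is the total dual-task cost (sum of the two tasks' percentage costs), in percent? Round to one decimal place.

45.2

Primary cost = (95.2 − 89.4) / 95.2 × 100% = 6.0924%.
Secondary cost = (76.0 − 46.3) / 76.0 × 100% = 39.0789%.
Total = 6.0924% + 39.0789% = 45.1713% ≈ 45.2%.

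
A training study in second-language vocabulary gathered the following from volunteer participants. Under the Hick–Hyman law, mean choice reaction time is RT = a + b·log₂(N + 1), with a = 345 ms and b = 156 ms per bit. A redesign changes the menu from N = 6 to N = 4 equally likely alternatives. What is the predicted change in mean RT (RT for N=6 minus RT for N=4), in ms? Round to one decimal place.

75.7

RT(6) = 345 + 156·log₂(7) = 345 + 156·2.8074 = 782.9544 ms.
RT(4) = 345 + 156·log₂(5) = 345 + 156·2.3219 = 707.2164 ms.
Difference = 782.9544 − 707.2164 = 75.7380 ≈ 75.7 ms.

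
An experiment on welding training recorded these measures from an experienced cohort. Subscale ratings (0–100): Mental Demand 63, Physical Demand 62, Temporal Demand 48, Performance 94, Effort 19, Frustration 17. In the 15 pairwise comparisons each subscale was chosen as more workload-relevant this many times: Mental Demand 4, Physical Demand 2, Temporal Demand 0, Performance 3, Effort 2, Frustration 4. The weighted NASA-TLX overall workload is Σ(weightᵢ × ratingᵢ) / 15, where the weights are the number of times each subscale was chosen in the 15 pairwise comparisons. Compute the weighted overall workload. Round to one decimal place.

50.9

The tallies are the weights (they sum to 15).
Weighted sum = 4·63 + 2·62 + 0·48 + 3·94 + 2·19 + 4·17
            = 252 + 124 + 0 + 282 + 38 + 68 = 764.
Overall workload = 764 / 15 = 50.9333 ≈ 50.9.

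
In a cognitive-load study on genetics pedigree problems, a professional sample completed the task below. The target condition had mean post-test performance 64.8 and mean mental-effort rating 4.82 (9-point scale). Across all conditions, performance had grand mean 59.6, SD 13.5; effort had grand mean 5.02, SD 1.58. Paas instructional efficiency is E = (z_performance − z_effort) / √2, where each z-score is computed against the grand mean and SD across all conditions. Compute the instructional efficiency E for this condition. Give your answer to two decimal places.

0.36

z_performance = (64.8 − 59.6) / 13.5 = 5.2000 / 13.5 = 0.3852.
z_effort = (4.82 − 5.02) / 1.58 = -0.2000 / 1.58 = -0.1266.
z_P − z_E = 0.3852 − (-0.1266) = 0.5118.
E = 0.5118 / √2 = 0.5118 / 1.41421 = 0.3619 ≈ 0.36.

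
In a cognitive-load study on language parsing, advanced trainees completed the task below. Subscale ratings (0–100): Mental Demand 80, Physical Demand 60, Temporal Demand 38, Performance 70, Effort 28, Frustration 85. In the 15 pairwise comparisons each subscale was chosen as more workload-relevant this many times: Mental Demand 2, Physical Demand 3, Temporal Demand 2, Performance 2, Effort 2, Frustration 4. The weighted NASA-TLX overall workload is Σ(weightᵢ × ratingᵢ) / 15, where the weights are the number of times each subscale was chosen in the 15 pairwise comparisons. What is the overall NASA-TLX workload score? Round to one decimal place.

The tallies are the weights (they sum to 15).
Weighted sum = 2·80 + 3·60 + 2·38 + 2·70 + 2·28 + 4·85
            = 160 + 180 + 76 + 140 + 56 + 340 = 952.
Overall workload = 952 / 15 = 63.4667 ≈ 63.5.

63.5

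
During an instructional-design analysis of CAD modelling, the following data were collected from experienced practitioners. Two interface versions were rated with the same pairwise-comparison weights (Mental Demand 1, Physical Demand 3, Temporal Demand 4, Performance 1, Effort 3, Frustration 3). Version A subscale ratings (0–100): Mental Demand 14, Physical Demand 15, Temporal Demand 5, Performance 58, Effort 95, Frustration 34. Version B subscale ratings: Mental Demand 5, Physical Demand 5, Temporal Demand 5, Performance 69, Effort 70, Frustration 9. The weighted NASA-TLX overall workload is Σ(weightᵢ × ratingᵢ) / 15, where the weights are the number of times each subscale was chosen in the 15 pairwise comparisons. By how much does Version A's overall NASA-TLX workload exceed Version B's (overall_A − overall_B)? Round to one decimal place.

11.9

Version A weighted sum = 1·14 + 3·15 + 4·5 + 1·58 + 3·95 + 3·34 = 14 + 45 + 20 + 58 + 285 + 102 = 524; overall_A = 524/15 = 34.9333.
Version B weighted sum = 1·5 + 3·5 + 4·5 + 1·69 + 3·70 + 3·9 = 5 + 15 + 20 + 69 + 210 + 27 = 346; overall_B = 346/15 = 23.0667.
Difference = 34.9333 − 23.0667 = 11.8666 ≈ 11.9.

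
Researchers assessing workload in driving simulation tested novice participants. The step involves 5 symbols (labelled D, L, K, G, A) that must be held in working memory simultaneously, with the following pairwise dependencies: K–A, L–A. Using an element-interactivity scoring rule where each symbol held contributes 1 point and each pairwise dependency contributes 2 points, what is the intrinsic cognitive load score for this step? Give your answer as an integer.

9

Count of symbols held simultaneously: 5.
Count of pairwise dependencies listed: 2.
Element contribution: 5 × 1 = 5.
Interaction contribution: 2 × 2 = 4.
Intrinsic load = 5 + 4 = 9.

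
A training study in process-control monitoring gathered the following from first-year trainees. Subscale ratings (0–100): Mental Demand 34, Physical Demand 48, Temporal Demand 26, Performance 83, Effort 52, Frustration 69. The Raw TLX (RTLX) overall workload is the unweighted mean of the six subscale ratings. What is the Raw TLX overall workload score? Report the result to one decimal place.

Sum of ratings = 34 + 48 + 26 + 83 + 52 + 69 = 312.
RTLX = 312 / 6 = 52.0000 ≈ 52.0.

52.0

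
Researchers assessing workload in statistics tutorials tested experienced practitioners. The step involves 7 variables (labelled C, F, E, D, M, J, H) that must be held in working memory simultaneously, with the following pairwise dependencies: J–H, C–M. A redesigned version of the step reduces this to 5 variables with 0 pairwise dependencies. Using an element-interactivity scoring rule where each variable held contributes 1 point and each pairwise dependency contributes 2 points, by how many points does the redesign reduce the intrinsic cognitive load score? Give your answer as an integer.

Original: 7 × 1 + 2 × 2 = 7 + 4 = 11.
Redesigned: 5 × 1 + 0 × 2 = 5 + 0 = 5.
Reduction = 11 − 5 = 6.

6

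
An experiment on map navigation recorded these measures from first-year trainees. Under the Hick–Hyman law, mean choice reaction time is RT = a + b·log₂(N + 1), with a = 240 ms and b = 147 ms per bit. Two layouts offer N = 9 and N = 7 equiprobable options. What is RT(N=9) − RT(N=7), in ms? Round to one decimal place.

47.3

RT(9) = 240 + 147·log₂(10) = 240 + 147·3.3219 = 728.3193 ms.
RT(7) = 240 + 147·log₂(8) = 240 + 147·3.0000 = 681.0000 ms.
Difference = 728.3193 − 681.0000 = 47.3193 ≈ 47.3 ms.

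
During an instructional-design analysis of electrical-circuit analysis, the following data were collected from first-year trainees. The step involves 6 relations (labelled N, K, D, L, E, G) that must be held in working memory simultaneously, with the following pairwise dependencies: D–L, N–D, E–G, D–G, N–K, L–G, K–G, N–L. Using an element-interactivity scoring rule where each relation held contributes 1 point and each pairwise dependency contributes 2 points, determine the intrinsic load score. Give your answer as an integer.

22

Count of relations held simultaneously: 6.
Count of pairwise dependencies listed: 8.
Element contribution: 6 × 1 = 6.
Interaction contribution: 8 × 2 = 16.
Intrinsic load = 6 + 16 = 22.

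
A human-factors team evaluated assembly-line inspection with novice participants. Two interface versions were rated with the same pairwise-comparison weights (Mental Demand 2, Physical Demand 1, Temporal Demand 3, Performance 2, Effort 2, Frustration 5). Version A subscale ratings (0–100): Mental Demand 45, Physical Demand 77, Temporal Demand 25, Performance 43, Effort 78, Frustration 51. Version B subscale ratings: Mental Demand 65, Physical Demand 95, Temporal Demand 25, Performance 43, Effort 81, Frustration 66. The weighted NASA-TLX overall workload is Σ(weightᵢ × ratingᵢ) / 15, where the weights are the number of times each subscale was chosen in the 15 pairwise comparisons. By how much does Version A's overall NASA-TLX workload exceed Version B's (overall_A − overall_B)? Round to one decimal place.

-9.3

Version A weighted sum = 2·45 + 1·77 + 3·25 + 2·43 + 2·78 + 5·51 = 90 + 77 + 75 + 86 + 156 + 255 = 739; overall_A = 739/15 = 49.2667.
Version B weighted sum = 2·65 + 1·95 + 3·25 + 2·43 + 2·81 + 5·66 = 130 + 95 + 75 + 86 + 162 + 330 = 878; overall_B = 878/15 = 58.5333.
Difference = 49.2667 − 58.5333 = -9.2666 ≈ -9.3.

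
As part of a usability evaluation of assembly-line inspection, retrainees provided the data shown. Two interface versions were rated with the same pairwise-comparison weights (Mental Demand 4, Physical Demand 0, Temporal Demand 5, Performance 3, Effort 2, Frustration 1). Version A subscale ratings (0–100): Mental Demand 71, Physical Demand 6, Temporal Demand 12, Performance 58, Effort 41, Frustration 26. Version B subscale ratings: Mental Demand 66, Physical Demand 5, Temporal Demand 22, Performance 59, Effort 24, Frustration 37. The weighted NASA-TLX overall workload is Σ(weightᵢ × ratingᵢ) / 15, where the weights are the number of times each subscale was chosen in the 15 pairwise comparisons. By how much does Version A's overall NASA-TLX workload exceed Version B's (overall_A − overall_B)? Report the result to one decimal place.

-0.7

Version A weighted sum = 4·71 + 0·6 + 5·12 + 3·58 + 2·41 + 1·26 = 284 + 0 + 60 + 174 + 82 + 26 = 626; overall_A = 626/15 = 41.7333.
Version B weighted sum = 4·66 + 0·5 + 5·22 + 3·59 + 2·24 + 1·37 = 264 + 0 + 110 + 177 + 48 + 37 = 636; overall_B = 636/15 = 42.4000.
Difference = 41.7333 − 42.4000 = -0.6667 ≈ -0.7.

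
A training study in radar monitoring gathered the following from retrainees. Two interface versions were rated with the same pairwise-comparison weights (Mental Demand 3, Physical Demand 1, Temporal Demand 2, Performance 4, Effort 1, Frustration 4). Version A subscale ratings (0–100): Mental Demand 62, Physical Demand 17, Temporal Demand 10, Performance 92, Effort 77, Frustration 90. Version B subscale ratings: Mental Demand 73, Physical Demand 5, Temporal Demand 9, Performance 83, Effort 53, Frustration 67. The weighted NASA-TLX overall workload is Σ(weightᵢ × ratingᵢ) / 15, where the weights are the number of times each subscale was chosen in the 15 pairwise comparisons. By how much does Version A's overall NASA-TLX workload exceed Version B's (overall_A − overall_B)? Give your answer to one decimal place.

8.9

Version A weighted sum = 3·62 + 1·17 + 2·10 + 4·92 + 1·77 + 4·90 = 186 + 17 + 20 + 368 + 77 + 360 = 1028; overall_A = 1028/15 = 68.5333.
Version B weighted sum = 3·73 + 1·5 + 2·9 + 4·83 + 1·53 + 4·67 = 219 + 5 + 18 + 332 + 53 + 268 = 895; overall_B = 895/15 = 59.6667.
Difference = 68.5333 − 59.6667 = 8.8666 ≈ 8.9.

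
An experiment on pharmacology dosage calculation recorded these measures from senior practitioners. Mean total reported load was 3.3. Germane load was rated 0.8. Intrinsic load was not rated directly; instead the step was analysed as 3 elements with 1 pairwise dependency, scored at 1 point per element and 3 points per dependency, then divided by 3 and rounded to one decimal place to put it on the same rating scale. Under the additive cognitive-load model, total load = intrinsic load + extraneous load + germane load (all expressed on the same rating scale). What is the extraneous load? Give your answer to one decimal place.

Intrinsic (element-interactivity): (3 × 1 + 1 × 3) / 3 = 6 / 3 = 2.0000 → 2.0.
extraneous load = total − intrinsic − germane
             = 3.3 − 2.0 − 0.8 = 0.5.

0.5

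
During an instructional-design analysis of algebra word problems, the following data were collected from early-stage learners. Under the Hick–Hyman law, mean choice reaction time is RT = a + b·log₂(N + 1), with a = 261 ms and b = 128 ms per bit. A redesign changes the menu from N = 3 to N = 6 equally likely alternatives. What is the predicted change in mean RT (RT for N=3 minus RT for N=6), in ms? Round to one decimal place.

RT(3) = 261 + 128·log₂(4) = 261 + 128·2.0000 = 517.0000 ms.
RT(6) = 261 + 128·log₂(7) = 261 + 128·2.8074 = 620.3472 ms.
Difference = 517.0000 − 620.3472 = -103.3472 ≈ -103.3 ms.

-103.3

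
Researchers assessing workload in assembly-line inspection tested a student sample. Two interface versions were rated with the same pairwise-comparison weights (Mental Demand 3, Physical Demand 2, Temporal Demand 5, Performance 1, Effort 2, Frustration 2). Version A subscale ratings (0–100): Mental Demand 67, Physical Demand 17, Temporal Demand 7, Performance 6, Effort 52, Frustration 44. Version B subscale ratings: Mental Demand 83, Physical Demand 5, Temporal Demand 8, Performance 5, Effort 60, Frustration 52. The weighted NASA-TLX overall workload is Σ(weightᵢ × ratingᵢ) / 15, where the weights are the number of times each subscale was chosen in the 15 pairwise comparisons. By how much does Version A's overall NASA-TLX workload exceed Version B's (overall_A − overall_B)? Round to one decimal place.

Version A weighted sum = 3·67 + 2·17 + 5·7 + 1·6 + 2·52 + 2·44 = 201 + 34 + 35 + 6 + 104 + 88 = 468; overall_A = 468/15 = 31.2000.
Version B weighted sum = 3·83 + 2·5 + 5·8 + 1·5 + 2·60 + 2·52 = 249 + 10 + 40 + 5 + 120 + 104 = 528; overall_B = 528/15 = 35.2000.
Difference = 31.2000 − 35.2000 = -4.0000 ≈ -4.0.

-4.0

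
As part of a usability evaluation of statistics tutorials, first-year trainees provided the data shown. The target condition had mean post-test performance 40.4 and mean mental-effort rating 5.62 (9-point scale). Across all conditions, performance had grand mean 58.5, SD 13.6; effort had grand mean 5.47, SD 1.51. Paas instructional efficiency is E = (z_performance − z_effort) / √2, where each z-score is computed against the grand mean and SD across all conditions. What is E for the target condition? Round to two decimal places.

z_performance = (40.4 − 58.5) / 13.6 = -18.1000 / 13.6 = -1.3309.
z_effort = (5.62 − 5.47) / 1.51 = 0.1500 / 1.51 = 0.0993.
z_P − z_E = -1.3309 − 0.0993 = -1.4302.
E = -1.4302 / √2 = -1.4302 / 1.41421 = -1.0113 ≈ -1.01.

-1.01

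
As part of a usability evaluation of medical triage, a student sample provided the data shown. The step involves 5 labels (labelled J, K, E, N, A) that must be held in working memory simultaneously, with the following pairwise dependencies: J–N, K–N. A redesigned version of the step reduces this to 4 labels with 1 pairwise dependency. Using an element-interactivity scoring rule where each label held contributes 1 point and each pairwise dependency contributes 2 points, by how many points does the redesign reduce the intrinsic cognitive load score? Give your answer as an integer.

Original: 5 × 1 + 2 × 2 = 5 + 4 = 9.
Redesigned: 4 × 1 + 1 × 2 = 4 + 2 = 6.
Reduction = 9 − 6 = 3.

3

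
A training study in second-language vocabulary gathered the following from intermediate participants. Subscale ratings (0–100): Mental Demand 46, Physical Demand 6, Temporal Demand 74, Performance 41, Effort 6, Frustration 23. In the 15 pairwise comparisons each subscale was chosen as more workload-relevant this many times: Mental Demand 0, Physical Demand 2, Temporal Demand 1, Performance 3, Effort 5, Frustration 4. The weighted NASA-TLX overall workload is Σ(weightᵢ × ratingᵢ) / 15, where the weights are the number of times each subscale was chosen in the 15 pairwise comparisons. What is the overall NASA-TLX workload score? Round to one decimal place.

The tallies are the weights (they sum to 15).
Weighted sum = 0·46 + 2·6 + 1·74 + 3·41 + 5·6 + 4·23
            = 0 + 12 + 74 + 123 + 30 + 92 = 331.
Overall workload = 331 / 15 = 22.0667 ≈ 22.1.

22.1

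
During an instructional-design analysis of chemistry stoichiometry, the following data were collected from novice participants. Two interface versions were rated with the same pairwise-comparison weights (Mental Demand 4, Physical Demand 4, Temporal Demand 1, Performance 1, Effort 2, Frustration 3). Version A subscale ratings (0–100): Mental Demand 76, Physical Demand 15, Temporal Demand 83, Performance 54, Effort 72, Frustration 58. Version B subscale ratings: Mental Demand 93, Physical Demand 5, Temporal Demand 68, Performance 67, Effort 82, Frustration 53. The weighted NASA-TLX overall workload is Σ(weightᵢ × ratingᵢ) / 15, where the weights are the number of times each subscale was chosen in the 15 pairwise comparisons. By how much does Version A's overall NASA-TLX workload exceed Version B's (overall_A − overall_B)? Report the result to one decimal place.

-2.1

Version A weighted sum = 4·76 + 4·15 + 1·83 + 1·54 + 2·72 + 3·58 = 304 + 60 + 83 + 54 + 144 + 174 = 819; overall_A = 819/15 = 54.6000.
Version B weighted sum = 4·93 + 4·5 + 1·68 + 1·67 + 2·82 + 3·53 = 372 + 20 + 68 + 67 + 164 + 159 = 850; overall_B = 850/15 = 56.6667.
Difference = 54.6000 − 56.6667 = -2.0667 ≈ -2.1.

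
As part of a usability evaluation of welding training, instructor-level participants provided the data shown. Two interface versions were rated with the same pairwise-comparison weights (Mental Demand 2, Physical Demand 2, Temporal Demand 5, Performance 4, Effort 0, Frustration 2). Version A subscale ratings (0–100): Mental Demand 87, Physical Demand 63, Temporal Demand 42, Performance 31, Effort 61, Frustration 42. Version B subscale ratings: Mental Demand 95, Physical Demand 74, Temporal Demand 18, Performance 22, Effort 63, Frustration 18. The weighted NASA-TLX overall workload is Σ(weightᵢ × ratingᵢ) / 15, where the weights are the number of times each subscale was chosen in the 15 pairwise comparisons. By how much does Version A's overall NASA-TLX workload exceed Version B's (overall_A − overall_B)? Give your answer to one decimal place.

11.1

Version A weighted sum = 2·87 + 2·63 + 5·42 + 4·31 + 0·61 + 2·42 = 174 + 126 + 210 + 124 + 0 + 84 = 718; overall_A = 718/15 = 47.8667.
Version B weighted sum = 2·95 + 2·74 + 5·18 + 4·22 + 0·63 + 2·18 = 190 + 148 + 90 + 88 + 0 + 36 = 552; overall_B = 552/15 = 36.8000.
Difference = 47.8667 − 36.8000 = 11.0667 ≈ 11.1.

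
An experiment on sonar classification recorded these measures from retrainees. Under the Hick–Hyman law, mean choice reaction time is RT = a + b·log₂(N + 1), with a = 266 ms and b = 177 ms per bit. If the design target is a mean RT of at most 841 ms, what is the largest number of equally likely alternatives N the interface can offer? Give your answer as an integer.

8

Set 266 + 177·log₂(N + 1) ≤ 841.
log₂(N + 1) ≤ (841 − 266) / 177 = 3.2486.
N + 1 ≤ 2^3.2486 = 9.5044.
N ≤ 8.5044, so the largest integer N is 8.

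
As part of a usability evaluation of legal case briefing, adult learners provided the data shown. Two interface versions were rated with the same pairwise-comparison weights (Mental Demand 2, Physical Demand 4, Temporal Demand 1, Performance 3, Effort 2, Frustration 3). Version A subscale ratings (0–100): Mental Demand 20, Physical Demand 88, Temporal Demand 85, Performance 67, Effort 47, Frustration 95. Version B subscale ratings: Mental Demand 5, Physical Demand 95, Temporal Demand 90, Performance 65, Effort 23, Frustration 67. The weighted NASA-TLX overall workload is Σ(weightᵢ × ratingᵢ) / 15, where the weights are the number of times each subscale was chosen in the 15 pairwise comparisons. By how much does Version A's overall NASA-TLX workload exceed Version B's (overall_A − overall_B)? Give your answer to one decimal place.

Version A weighted sum = 2·20 + 4·88 + 1·85 + 3·67 + 2·47 + 3·95 = 40 + 352 + 85 + 201 + 94 + 285 = 1057; overall_A = 1057/15 = 70.4667.
Version B weighted sum = 2·5 + 4·95 + 1·90 + 3·65 + 2·23 + 3·67 = 10 + 380 + 90 + 195 + 46 + 201 = 922; overall_B = 922/15 = 61.4667.
Difference = 70.4667 − 61.4667 = 9.0000 ≈ 9.0.

9.0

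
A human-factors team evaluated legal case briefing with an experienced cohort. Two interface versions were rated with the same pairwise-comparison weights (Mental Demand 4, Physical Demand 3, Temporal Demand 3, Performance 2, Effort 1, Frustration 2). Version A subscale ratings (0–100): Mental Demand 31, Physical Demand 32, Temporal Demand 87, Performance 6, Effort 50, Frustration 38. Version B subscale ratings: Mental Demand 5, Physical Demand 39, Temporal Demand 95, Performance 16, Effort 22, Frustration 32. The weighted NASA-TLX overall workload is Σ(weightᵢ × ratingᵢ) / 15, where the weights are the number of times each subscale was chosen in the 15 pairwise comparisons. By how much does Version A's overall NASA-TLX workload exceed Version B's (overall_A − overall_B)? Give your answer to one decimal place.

Version A weighted sum = 4·31 + 3·32 + 3·87 + 2·6 + 1·50 + 2·38 = 124 + 96 + 261 + 12 + 50 + 76 = 619; overall_A = 619/15 = 41.2667.
Version B weighted sum = 4·5 + 3·39 + 3·95 + 2·16 + 1·22 + 2·32 = 20 + 117 + 285 + 32 + 22 + 64 = 540; overall_B = 540/15 = 36.0000.
Difference = 41.2667 − 36.0000 = 5.2667 ≈ 5.3.

5.3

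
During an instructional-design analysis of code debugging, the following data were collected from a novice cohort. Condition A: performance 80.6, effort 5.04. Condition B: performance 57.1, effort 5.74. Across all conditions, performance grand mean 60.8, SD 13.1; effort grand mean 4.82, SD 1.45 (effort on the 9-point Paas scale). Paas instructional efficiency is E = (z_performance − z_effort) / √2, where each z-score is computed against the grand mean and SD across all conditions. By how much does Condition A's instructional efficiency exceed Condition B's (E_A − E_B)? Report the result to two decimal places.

Condition A: z_P = (80.6 − 60.8)/13.1 = 1.5115; z_E = (5.04 − 4.82)/1.45 = 0.1517; E_A = (1.5115 − 0.1517)/√2 = 0.9615.
Condition B: z_P = (57.1 − 60.8)/13.1 = -0.2824; z_E = (5.74 − 4.82)/1.45 = 0.6345; E_B = (-0.2824 − 0.6345)/√2 = -0.6483.
E_A − E_B = 0.9615 − (-0.6483) = 1.6098 ≈ 1.61.

1.61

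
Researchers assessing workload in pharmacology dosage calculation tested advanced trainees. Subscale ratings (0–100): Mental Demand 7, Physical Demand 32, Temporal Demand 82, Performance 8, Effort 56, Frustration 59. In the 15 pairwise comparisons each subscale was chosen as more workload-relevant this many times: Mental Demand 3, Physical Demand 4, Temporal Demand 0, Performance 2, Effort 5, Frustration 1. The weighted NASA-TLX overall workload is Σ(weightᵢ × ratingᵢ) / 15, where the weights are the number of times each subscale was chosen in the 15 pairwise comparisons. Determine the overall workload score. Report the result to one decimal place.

The tallies are the weights (they sum to 15).
Weighted sum = 3·7 + 4·32 + 0·82 + 2·8 + 5·56 + 1·59
            = 21 + 128 + 0 + 16 + 280 + 59 = 504.
Overall workload = 504 / 15 = 33.6000 ≈ 33.6.

33.6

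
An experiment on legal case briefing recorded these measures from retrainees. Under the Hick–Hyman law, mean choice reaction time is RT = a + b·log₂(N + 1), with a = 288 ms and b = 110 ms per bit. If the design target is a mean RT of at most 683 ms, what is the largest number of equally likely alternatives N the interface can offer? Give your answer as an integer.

11

Set 288 + 110·log₂(N + 1) ≤ 683.
log₂(N + 1) ≤ (683 − 288) / 110 = 3.5909.
N + 1 ≤ 2^3.5909 = 12.0495.
N ≤ 11.0495, so the largest integer N is 11.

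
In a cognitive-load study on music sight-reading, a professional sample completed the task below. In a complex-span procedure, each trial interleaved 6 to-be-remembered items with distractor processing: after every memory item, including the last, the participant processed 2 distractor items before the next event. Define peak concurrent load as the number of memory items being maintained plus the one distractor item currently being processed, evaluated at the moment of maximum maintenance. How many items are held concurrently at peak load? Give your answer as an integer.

Maintenance is greatest during the distractor(s) after memory item 6: all 6 memory items are being held.
One distractor item is concurrently being processed.
Peak concurrent load = 6 + 1 = 7 items.

7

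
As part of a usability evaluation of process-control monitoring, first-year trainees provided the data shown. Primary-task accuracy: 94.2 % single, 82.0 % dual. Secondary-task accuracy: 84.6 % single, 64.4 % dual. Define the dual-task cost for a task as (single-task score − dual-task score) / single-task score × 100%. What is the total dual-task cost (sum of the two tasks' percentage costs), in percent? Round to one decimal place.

36.8

Primary cost = (94.2 − 82.0) / 94.2 × 100% = 12.9512%.
Secondary cost = (84.6 − 64.4) / 84.6 × 100% = 23.8771%.
Total = 12.9512% + 23.8771% = 36.8283% ≈ 36.8%.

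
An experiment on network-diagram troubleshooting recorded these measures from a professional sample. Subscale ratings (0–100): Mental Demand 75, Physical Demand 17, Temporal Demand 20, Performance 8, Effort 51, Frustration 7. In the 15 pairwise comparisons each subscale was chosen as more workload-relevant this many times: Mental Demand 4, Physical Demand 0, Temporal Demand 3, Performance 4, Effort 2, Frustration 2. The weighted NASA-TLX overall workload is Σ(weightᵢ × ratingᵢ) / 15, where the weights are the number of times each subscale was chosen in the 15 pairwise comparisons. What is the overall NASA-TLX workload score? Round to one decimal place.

The tallies are the weights (they sum to 15).
Weighted sum = 4·75 + 0·17 + 3·20 + 4·8 + 2·51 + 2·7
            = 300 + 0 + 60 + 32 + 102 + 14 = 508.
Overall workload = 508 / 15 = 33.8667 ≈ 33.9.

33.9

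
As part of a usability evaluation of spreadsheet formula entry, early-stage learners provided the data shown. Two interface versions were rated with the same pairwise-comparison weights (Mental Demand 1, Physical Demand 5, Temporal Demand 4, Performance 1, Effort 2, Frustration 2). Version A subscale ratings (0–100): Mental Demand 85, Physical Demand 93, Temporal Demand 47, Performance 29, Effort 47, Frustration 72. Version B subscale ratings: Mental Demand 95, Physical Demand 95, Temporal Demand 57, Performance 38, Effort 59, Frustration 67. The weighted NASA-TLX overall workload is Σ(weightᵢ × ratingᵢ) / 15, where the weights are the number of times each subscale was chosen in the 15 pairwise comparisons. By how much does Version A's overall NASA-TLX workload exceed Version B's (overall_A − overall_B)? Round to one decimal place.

-5.5

Version A weighted sum = 1·85 + 5·93 + 4·47 + 1·29 + 2·47 + 2·72 = 85 + 465 + 188 + 29 + 94 + 144 = 1005; overall_A = 1005/15 = 67.0000.
Version B weighted sum = 1·95 + 5·95 + 4·57 + 1·38 + 2·59 + 2·67 = 95 + 475 + 228 + 38 + 118 + 134 = 1088; overall_B = 1088/15 = 72.5333.
Difference = 67.0000 − 72.5333 = -5.5333 ≈ -5.5.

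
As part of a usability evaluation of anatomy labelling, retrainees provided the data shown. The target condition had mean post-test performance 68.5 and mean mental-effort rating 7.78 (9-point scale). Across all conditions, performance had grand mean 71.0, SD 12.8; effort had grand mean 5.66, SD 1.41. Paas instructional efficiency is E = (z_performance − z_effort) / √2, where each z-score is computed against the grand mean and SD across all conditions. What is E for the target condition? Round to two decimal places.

-1.20

z_performance = (68.5 − 71.0) / 12.8 = -2.5000 / 12.8 = -0.1953.
z_effort = (7.78 − 5.66) / 1.41 = 2.1200 / 1.41 = 1.5035.
z_P − z_E = -0.1953 − 1.5035 = -1.6988.
E = -1.6988 / √2 = -1.6988 / 1.41421 = -1.2012 ≈ -1.20.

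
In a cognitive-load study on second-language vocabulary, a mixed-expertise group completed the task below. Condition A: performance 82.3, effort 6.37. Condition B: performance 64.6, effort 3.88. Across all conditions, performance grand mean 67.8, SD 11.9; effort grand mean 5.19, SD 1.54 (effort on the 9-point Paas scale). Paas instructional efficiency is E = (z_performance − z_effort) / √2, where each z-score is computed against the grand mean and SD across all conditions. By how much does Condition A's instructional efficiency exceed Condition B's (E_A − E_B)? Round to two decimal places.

Condition A: z_P = (82.3 − 67.8)/11.9 = 1.2185; z_E = (6.37 − 5.19)/1.54 = 0.7662; E_A = (1.2185 − 0.7662)/√2 = 0.3198.
Condition B: z_P = (64.6 − 67.8)/11.9 = -0.2689; z_E = (3.88 − 5.19)/1.54 = -0.8506; E_B = (-0.2689 − (-0.8506))/√2 = 0.4113.
E_A − E_B = 0.3198 − 0.4113 = -0.0915 ≈ -0.09.

-0.09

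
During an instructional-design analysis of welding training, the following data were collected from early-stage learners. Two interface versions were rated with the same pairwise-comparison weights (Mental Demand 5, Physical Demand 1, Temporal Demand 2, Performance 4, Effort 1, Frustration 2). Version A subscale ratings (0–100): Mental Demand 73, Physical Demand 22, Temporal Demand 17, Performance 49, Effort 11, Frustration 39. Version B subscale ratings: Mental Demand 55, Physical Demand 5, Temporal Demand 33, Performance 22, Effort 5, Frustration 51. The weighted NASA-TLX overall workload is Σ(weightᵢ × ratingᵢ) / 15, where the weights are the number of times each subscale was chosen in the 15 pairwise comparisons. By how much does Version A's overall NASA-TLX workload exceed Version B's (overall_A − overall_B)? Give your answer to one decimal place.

11.0

Version A weighted sum = 5·73 + 1·22 + 2·17 + 4·49 + 1·11 + 2·39 = 365 + 22 + 34 + 196 + 11 + 78 = 706; overall_A = 706/15 = 47.0667.
Version B weighted sum = 5·55 + 1·5 + 2·33 + 4·22 + 1·5 + 2·51 = 275 + 5 + 66 + 88 + 5 + 102 = 541; overall_B = 541/15 = 36.0667.
Difference = 47.0667 − 36.0667 = 11.0000 ≈ 11.0.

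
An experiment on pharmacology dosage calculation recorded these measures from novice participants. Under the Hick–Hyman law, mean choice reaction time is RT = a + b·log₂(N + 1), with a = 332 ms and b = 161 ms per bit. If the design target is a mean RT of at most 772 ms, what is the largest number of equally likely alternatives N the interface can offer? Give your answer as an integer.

5

Set 332 + 161·log₂(N + 1) ≤ 772.
log₂(N + 1) ≤ (772 − 332) / 161 = 2.7329.
N + 1 ≤ 2^2.7329 = 6.6479.
N ≤ 5.6479, so the largest integer N is 5.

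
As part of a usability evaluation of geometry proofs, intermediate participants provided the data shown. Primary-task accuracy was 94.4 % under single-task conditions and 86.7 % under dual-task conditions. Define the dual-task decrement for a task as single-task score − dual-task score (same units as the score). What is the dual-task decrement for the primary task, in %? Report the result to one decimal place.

Decrement = 94.4 − 86.7 = 7.7000 % ≈ 7.7 %.

7.7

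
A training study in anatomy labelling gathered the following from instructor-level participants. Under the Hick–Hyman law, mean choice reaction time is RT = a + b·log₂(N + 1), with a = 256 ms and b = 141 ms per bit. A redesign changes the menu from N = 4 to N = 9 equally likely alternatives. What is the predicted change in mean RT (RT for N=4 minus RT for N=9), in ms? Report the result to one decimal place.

RT(4) = 256 + 141·log₂(5) = 256 + 141·2.3219 = 583.3879 ms.
RT(9) = 256 + 141·log₂(10) = 256 + 141·3.3219 = 724.3879 ms.
Difference = 583.3879 − 724.3879 = -141.0000 ≈ -141.0 ms.

-141.0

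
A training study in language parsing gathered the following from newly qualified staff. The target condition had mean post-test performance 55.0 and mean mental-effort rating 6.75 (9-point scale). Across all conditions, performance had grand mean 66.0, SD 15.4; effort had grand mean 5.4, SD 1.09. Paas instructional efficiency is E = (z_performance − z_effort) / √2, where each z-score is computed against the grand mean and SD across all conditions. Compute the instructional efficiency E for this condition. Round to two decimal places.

z_performance = (55.0 − 66.0) / 15.4 = -11.0000 / 15.4 = -0.7143.
z_effort = (6.75 − 5.4) / 1.09 = 1.3500 / 1.09 = 1.2385.
z_P − z_E = -0.7143 − 1.2385 = -1.9528.
E = -1.9528 / √2 = -1.9528 / 1.41421 = -1.3808 ≈ -1.38.

-1.38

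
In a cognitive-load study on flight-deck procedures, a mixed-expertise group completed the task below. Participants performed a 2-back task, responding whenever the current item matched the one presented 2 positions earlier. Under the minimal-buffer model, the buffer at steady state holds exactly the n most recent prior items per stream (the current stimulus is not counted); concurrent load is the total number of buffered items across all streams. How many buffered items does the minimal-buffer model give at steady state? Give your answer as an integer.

The buffer holds the 2 most recent prior items.
Steady-state concurrent load = 2 items.

2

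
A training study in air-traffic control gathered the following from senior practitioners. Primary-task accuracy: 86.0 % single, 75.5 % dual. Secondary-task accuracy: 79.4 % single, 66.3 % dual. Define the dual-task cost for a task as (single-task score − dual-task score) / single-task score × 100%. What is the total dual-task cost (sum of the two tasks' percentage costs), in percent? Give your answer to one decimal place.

Primary cost = (86.0 − 75.5) / 86.0 × 100% = 12.2093%.
Secondary cost = (79.4 − 66.3) / 79.4 × 100% = 16.4987%.
Total = 12.2093% + 16.4987% = 28.7080% ≈ 28.7%.

28.7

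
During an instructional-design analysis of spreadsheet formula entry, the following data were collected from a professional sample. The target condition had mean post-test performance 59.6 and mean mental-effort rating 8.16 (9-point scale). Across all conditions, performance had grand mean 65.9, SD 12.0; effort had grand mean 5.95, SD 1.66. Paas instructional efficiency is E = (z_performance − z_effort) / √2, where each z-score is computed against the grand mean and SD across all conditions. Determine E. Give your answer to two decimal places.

z_performance = (59.6 − 65.9) / 12.0 = -6.3000 / 12.0 = -0.5250.
z_effort = (8.16 − 5.95) / 1.66 = 2.2100 / 1.66 = 1.3313.
z_P − z_E = -0.5250 − 1.3313 = -1.8563.
E = -1.8563 / √2 = -1.8563 / 1.41421 = -1.3126 ≈ -1.31.

-1.31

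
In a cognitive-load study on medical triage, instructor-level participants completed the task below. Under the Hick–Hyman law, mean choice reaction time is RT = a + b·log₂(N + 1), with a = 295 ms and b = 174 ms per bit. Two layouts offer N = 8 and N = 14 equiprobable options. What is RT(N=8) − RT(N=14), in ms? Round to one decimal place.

-128.2

RT(8) = 295 + 174·log₂(9) = 295 + 174·3.1699 = 846.5626 ms.
RT(14) = 295 + 174·log₂(15) = 295 + 174·3.9069 = 974.8006 ms.
Difference = 846.5626 − 974.8006 = -128.2380 ≈ -128.2 ms.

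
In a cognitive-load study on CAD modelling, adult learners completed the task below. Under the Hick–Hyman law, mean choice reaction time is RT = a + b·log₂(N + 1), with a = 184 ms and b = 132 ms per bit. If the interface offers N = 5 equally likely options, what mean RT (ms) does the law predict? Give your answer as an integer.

525

log₂(5 + 1) = log₂(6) = 2.5850.
RT = 184 + 132 × 2.5850 = 184 + 341.2200 = 525.2200 ms.
≈ 525 ms.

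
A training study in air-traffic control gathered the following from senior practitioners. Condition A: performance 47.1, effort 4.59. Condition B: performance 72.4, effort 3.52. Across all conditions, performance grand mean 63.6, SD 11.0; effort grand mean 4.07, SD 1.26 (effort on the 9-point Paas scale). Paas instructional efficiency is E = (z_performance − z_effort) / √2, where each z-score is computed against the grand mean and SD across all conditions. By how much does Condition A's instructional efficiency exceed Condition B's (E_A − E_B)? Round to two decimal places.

Condition A: z_P = (47.1 − 63.6)/11.0 = -1.5000; z_E = (4.59 − 4.07)/1.26 = 0.4127; E_A = (-1.5000 − 0.4127)/√2 = -1.3525.
Condition B: z_P = (72.4 − 63.6)/11.0 = 0.8000; z_E = (3.52 − 4.07)/1.26 = -0.4365; E_B = (0.8000 − (-0.4365))/√2 = 0.8743.
E_A − E_B = -1.3525 − 0.8743 = -2.2268 ≈ -2.23.

-2.23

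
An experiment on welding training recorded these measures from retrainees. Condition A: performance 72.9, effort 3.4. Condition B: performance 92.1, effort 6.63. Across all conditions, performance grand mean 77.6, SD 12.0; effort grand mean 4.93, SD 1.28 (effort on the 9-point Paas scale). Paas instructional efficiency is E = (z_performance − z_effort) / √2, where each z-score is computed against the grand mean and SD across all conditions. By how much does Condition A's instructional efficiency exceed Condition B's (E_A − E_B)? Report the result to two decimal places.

Condition A: z_P = (72.9 − 77.6)/12.0 = -0.3917; z_E = (3.4 − 4.93)/1.28 = -1.1953; E_A = (-0.3917 − (-1.1953))/√2 = 0.5682.
Condition B: z_P = (92.1 − 77.6)/12.0 = 1.2083; z_E = (6.63 − 4.93)/1.28 = 1.3281; E_B = (1.2083 − 1.3281)/√2 = -0.0847.
E_A − E_B = 0.5682 − (-0.0847) = 0.6529 ≈ 0.65.

0.65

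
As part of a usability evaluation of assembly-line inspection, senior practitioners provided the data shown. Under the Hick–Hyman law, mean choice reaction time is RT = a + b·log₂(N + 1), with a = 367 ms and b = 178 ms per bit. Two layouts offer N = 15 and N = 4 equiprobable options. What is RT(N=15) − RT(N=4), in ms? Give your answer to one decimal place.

298.7

RT(15) = 367 + 178·log₂(16) = 367 + 178·4.0000 = 1079.0000 ms.
RT(4) = 367 + 178·log₂(5) = 367 + 178·2.3219 = 780.2982 ms.
Difference = 1079.0000 − 780.2982 = 298.7018 ≈ 298.7 ms.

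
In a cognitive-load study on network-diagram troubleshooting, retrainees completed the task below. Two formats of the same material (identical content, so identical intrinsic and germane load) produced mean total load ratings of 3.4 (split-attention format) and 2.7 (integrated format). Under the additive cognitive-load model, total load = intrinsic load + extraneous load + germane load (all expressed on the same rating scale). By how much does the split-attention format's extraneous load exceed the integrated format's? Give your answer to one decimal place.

Intrinsic and germane load are equal across formats, so the difference in total load equals the difference in extraneous load.
Extraneous-load difference = 3.4 − 2.7 = 0.7.

0.7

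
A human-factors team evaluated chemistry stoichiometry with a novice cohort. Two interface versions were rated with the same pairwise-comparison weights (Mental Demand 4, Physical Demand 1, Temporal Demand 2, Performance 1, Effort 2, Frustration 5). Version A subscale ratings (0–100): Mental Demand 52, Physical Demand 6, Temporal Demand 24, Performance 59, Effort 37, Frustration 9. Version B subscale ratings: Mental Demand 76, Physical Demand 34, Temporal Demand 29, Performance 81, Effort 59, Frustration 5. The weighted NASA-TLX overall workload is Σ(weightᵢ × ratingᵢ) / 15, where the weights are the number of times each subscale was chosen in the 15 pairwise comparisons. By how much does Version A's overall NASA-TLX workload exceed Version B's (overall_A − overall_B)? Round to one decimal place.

Version A weighted sum = 4·52 + 1·6 + 2·24 + 1·59 + 2·37 + 5·9 = 208 + 6 + 48 + 59 + 74 + 45 = 440; overall_A = 440/15 = 29.3333.
Version B weighted sum = 4·76 + 1·34 + 2·29 + 1·81 + 2·59 + 5·5 = 304 + 34 + 58 + 81 + 118 + 25 = 620; overall_B = 620/15 = 41.3333.
Difference = 29.3333 − 41.3333 = -12.0000 ≈ -12.0.

-12.0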